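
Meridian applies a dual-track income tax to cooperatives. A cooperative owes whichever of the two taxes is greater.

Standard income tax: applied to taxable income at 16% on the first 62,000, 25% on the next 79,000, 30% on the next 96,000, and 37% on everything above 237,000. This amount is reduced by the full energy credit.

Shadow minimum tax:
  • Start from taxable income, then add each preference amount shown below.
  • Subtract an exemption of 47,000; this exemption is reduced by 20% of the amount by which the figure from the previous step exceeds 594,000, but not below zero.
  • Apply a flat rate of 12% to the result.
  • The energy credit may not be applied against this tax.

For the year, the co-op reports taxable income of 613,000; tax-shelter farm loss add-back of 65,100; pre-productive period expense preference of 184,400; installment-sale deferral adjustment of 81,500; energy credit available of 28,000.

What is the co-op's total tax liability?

169,590

Shadow minimum tax:
  Adjusted income: 613,000 + 65,100 + 184,400 + 81,500 = 944,000
  Exemption: 20% × (944,000 − 594,000) = 70,000 ≥ 47,000, so the exemption is fully phased out
  Base: 944,000 − 0 = 944,000
  944,000 × 12% = 113,280

Standard income tax:
  62,000 × 16% = 9,920
  79,000 × 25% = 19,750
  96,000 × 30% = 28,800
  376,000 × 37% = 139,120
  → 197,590
  Less energy credit 28,000 → 169,590

169,590 > 113,280, so the standard income tax governs.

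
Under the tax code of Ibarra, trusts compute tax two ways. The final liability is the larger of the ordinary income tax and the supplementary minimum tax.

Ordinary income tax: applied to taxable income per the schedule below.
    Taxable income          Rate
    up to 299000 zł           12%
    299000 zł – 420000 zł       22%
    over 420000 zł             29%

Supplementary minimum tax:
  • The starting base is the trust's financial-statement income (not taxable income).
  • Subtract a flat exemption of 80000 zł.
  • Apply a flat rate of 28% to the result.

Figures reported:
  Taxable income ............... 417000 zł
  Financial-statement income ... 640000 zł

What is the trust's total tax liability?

156800 zł

Ordinary income tax:
  299000 zł × 12% = 35880 zł
  118000 zł × 22% = 25960 zł
  → 61840 zł

Supplementary minimum tax:
  Base (financial-statement income): 640000 zł
  Less exemption 80000 zł → base 560000 zł
  560000 zł × 28% = 156800 zł

156800 zł > 61840 zł, so the supplementary minimum tax is the binding amount.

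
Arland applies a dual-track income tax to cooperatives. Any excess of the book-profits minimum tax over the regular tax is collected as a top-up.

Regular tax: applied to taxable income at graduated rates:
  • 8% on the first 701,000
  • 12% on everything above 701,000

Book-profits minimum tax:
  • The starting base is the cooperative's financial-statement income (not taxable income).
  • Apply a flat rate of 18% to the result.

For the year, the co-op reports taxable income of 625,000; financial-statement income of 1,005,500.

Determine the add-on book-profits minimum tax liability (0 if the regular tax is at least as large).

130,990

Regular tax:
  625,000 × 8% = 50,000

Book-profits minimum tax:
  Base (financial-statement income): 1,005,500
  1,005,500 × 18% = 180,990

Excess of book-profits minimum tax over regular tax: 180,990 − 50,000 = 130,990.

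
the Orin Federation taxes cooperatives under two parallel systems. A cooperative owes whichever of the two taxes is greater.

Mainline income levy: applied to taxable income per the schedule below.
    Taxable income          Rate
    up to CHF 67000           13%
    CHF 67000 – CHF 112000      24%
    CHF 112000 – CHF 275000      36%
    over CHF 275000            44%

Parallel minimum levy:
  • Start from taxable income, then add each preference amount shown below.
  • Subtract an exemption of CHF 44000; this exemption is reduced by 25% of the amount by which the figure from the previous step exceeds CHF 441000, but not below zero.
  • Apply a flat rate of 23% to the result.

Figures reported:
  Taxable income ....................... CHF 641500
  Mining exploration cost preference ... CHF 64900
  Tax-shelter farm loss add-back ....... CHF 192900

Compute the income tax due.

Mainline income levy:
  CHF 67000 × 13% = CHF 8710
  CHF 45000 × 24% = CHF 10800
  CHF 163000 × 36% = CHF 58680
  CHF 366500 × 44% = CHF 161260
  → CHF 239450

Parallel minimum levy:
  Adjusted income: CHF 641500 + CHF 64900 + CHF 192900 = CHF 899300
  Exemption: 25% × (CHF 899300 − CHF 441000) = CHF 114575 ≥ CHF 44000, so the exemption is fully phased out
  Base: CHF 899300 − CHF 0 = CHF 899300
  CHF 899300 × 23% = CHF 206839

CHF 239450 > CHF 206839, so the mainline income levy governs.

CHF 239450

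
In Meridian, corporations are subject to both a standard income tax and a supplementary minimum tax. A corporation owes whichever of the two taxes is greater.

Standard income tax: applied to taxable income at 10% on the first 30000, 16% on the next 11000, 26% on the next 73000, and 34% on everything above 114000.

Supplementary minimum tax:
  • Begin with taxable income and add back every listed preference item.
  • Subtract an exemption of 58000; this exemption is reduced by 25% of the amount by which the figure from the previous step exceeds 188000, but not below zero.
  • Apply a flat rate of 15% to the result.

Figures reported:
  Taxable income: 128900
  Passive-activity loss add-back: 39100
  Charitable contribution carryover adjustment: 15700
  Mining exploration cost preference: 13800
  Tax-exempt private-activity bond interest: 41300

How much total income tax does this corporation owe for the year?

Standard income tax:
  30000 × 10% = 3000
  11000 × 16% = 1760
  73000 × 26% = 18980
  14900 × 34% = 5066
  → 28806

Supplementary minimum tax:
  Adjusted income: 128900 + 39100 + 15700 + 13800 + 41300 = 238800
  Exemption: 58000 − 25% × (238800 − 188000) = 58000 − 12700 = 45300
  Base: 238800 − 45300 = 193500
  193500 × 15% = 29025

29025 > 28806, so the supplementary minimum tax is the binding amount.

29025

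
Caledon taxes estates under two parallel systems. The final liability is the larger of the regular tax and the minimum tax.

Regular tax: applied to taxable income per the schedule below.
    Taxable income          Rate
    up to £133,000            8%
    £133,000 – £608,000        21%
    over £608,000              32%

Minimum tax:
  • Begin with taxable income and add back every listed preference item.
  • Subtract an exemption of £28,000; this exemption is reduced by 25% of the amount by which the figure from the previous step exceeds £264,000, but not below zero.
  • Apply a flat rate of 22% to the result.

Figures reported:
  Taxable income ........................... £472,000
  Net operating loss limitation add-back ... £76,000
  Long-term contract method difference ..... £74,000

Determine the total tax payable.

Minimum tax:
  Adjusted income: £472,000 + £76,000 + £74,000 = £622,000
  Exemption: 25% × (£622,000 − £264,000) = £89,500 ≥ £28,000, so the exemption is fully phased out
  Base: £622,000 − £0 = £622,000
  £622,000 × 22% = £136,840

Regular tax:
  £133,000 × 8% = £10,640
  £339,000 × 21% = £71,190
  → £81,830

£136,840 > £81,830, so the minimum tax is the binding amount.

£136,840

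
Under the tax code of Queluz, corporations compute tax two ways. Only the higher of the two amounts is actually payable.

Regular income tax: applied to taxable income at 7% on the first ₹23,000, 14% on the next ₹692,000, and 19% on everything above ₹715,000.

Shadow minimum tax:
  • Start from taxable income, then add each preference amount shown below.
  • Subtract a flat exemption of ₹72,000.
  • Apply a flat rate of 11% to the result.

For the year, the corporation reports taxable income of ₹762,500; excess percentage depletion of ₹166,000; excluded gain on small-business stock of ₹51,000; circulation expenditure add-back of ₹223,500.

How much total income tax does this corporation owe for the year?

Shadow minimum tax:
  Adjusted income: ₹762,500 + ₹166,000 + ₹51,000 + ₹223,500 = ₹1,203,000
  Less exemption ₹72,000 → base ₹1,131,000
  ₹1,131,000 × 11% = ₹124,410

Regular income tax:
  ₹23,000 × 7% = ₹1,610
  ₹692,000 × 14% = ₹96,880
  ₹47,500 × 19% = ₹9,025
  → ₹107,515

₹124,410 > ₹107,515, so the shadow minimum tax is the binding amount.

₹124,410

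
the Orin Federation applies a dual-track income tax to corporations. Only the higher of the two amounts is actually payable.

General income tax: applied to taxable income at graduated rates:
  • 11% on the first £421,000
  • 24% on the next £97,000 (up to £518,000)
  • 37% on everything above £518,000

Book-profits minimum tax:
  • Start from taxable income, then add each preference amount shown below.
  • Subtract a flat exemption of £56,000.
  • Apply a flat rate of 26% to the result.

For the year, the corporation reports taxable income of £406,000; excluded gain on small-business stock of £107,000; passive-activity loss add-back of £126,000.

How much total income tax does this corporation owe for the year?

£151,580

General income tax:
  £406,000 × 11% = £44,660

Book-profits minimum tax:
  Adjusted income: £406,000 + £107,000 + £126,000 = £639,000
  Less exemption £56,000 → base £583,000
  £583,000 × 26% = £151,580

£151,580 > £44,660, so the book-profits minimum tax is the binding amount.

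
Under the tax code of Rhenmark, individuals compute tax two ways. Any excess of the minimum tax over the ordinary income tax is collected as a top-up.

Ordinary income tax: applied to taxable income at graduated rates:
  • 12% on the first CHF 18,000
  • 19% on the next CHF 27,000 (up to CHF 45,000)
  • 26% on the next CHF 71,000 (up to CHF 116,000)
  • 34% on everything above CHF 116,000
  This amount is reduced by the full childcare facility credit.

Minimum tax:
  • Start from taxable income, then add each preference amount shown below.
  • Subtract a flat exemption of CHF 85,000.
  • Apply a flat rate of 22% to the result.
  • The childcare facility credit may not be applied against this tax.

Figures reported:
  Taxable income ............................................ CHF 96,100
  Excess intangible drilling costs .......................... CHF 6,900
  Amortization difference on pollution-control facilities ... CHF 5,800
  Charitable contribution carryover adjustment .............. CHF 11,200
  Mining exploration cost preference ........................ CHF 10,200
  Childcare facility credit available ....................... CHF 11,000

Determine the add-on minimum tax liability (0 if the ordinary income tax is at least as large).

Ordinary income tax:
  CHF 18,000 × 12% = CHF 2,160
  CHF 27,000 × 19% = CHF 5,130
  CHF 51,100 × 26% = CHF 13,286
  → CHF 20,576
  Less childcare facility credit CHF 11,000 → CHF 9,576

Minimum tax:
  Adjusted income: CHF 96,100 + CHF 6,900 + CHF 5,800 + CHF 11,200 + CHF 10,200 = CHF 130,200
  Less exemption CHF 85,000 → base CHF 45,200
  CHF 45,200 × 22% = CHF 9,944

Excess of minimum tax over ordinary income tax: CHF 9,944 − CHF 9,576 = CHF 368.

CHF 368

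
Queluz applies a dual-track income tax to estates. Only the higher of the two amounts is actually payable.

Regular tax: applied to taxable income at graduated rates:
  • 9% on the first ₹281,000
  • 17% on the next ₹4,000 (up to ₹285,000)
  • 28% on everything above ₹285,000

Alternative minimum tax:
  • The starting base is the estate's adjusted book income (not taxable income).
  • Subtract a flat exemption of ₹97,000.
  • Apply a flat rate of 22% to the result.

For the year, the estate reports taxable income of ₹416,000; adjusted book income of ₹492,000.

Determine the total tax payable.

Regular tax:
  ₹281,000 × 9% = ₹25,290
  ₹4,000 × 17% = ₹680
  ₹131,000 × 28% = ₹36,680
  → ₹62,650

Alternative minimum tax:
  Base (adjusted book income): ₹492,000
  Less exemption ₹97,000 → base ₹395,000
  ₹395,000 × 22% = ₹86,900

₹86,900 > ₹62,650, so the alternative minimum tax is the binding amount.

₹86,900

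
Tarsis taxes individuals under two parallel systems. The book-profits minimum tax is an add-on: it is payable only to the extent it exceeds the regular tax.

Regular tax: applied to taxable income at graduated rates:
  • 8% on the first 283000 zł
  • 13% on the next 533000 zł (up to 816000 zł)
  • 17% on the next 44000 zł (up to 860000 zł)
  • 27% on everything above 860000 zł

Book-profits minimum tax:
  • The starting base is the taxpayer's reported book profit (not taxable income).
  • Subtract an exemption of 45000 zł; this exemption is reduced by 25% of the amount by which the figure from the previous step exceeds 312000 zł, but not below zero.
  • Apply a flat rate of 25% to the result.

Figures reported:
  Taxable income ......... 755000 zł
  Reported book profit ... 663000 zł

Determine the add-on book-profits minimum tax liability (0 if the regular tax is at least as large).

81750 zł

Regular tax:
  283000 zł × 8% = 22640 zł
  472000 zł × 13% = 61360 zł
  → 84000 zł

Book-profits minimum tax:
  Base (reported book profit): 663000 zł
  Exemption: 25% × (663000 zł − 312000 zł) = 87750 zł ≥ 45000 zł, so the exemption is fully phased out
  Base: 663000 zł − 0 zł = 663000 zł
  663000 zł × 25% = 165750 zł

Excess of book-profits minimum tax over regular tax: 165750 zł − 84000 zł = 81750 zł.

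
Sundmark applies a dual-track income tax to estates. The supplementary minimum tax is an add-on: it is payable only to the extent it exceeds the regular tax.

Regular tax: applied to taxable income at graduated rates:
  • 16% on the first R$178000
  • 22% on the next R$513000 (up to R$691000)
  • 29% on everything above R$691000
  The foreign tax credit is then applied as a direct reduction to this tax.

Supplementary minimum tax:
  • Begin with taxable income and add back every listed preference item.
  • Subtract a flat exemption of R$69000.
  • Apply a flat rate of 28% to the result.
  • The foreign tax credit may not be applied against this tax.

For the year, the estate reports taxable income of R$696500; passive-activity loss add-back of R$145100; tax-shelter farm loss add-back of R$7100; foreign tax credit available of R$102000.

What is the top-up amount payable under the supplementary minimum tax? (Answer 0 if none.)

R$177381

Regular tax:
  R$178000 × 16% = R$28480
  R$513000 × 22% = R$112860
  R$5500 × 29% = R$1595
  → R$142935
  Less foreign tax credit R$102000 → R$40935

Supplementary minimum tax:
  Adjusted income: R$696500 + R$145100 + R$7100 = R$848700
  Less exemption R$69000 → base R$779700
  R$779700 × 28% = R$218316

Excess of supplementary minimum tax over regular tax: R$218316 − R$40935 = R$177381.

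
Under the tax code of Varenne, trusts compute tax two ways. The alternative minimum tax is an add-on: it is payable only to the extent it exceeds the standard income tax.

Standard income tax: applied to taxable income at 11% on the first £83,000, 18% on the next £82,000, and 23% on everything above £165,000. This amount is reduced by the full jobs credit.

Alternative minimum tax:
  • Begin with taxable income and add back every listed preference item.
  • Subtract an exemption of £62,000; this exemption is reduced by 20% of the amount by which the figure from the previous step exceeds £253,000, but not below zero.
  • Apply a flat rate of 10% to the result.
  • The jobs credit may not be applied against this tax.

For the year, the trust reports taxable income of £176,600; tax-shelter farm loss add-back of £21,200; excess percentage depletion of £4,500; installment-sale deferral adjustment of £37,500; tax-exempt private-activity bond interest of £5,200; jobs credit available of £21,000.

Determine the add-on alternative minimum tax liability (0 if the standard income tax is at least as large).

Alternative minimum tax:
  Adjusted income: £176,600 + £21,200 + £4,500 + £37,500 + £5,200 = £245,000
  Exemption: £245,000 ≤ £253,000, so full £62,000 applies
  Base: £245,000 − £62,000 = £183,000
  £183,000 × 10% = £18,300

Standard income tax:
  £83,000 × 11% = £9,130
  £82,000 × 18% = £14,760
  £11,600 × 23% = £2,668
  → £26,558
  Less jobs credit £21,000 → £5,558

Excess of alternative minimum tax over standard income tax: £18,300 − £5,558 = £12,742.

£12,742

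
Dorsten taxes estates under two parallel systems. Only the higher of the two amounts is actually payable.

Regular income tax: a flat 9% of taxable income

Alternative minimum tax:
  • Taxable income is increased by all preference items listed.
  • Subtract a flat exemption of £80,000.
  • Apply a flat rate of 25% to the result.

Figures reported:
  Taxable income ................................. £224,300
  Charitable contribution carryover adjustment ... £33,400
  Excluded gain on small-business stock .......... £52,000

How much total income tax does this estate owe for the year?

Regular income tax:
  £224,300 × 9% = £20,187

Alternative minimum tax:
  Adjusted income: £224,300 + £33,400 + £52,000 = £309,700
  Less exemption £80,000 → base £229,700
  £229,700 × 25% = £57,425

£57,425 > £20,187, so the alternative minimum tax is the binding amount.

£57,425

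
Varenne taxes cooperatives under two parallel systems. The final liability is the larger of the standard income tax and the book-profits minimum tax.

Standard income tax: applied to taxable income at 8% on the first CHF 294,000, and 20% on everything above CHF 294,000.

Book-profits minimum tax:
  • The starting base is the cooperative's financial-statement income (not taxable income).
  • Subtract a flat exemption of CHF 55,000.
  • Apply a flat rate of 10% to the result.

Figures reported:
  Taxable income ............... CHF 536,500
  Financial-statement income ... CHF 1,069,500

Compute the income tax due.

CHF 101,450

Standard income tax:
  CHF 294,000 × 8% = CHF 23,520
  CHF 242,500 × 20% = CHF 48,500
  → CHF 72,020

Book-profits minimum tax:
  Base (financial-statement income): CHF 1,069,500
  Less exemption CHF 55,000 → base CHF 1,014,500
  CHF 1,014,500 × 10% = CHF 101,450

CHF 101,450 > CHF 72,020, so the book-profits minimum tax is the binding amount.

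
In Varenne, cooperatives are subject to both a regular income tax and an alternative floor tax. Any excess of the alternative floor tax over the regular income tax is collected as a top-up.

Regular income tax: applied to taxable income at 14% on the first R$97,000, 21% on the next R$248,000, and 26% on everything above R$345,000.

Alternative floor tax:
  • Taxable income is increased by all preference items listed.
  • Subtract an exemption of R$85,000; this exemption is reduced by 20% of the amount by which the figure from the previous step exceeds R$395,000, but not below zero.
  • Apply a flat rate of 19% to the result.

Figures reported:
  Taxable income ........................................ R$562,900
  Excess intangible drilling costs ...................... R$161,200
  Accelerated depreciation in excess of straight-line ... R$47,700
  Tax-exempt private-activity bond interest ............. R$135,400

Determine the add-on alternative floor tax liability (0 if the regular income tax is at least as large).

Regular income tax:
  R$97,000 × 14% = R$13,580
  R$248,000 × 21% = R$52,080
  R$217,900 × 26% = R$56,654
  → R$122,314

Alternative floor tax:
  Adjusted income: R$562,900 + R$161,200 + R$47,700 + R$135,400 = R$907,200
  Exemption: 20% × (R$907,200 − R$395,000) = R$102,440 ≥ R$85,000, so the exemption is fully phased out
  Base: R$907,200 − R$0 = R$907,200
  R$907,200 × 19% = R$172,368

Excess of alternative floor tax over regular income tax: R$172,368 − R$122,314 = R$50,054.

R$50,054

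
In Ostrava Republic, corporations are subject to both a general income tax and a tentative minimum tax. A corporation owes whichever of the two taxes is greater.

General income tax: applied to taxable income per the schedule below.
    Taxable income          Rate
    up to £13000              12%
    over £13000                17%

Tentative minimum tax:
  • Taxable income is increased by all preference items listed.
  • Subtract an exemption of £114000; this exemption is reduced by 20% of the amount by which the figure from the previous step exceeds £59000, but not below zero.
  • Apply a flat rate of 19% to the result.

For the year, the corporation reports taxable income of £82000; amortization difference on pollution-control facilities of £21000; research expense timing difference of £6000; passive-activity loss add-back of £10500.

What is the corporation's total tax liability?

£13290

Tentative minimum tax:
  Adjusted income: £82000 + £21000 + £6000 + £10500 = £119500
  Exemption: £114000 − 20% × (£119500 − £59000) = £114000 − £12100 = £101900
  Base: £119500 − £101900 = £17600
  £17600 × 19% = £3344

General income tax:
  £13000 × 12% = £1560
  £69000 × 17% = £11730
  → £13290

£13290 > £3344, so the general income tax governs.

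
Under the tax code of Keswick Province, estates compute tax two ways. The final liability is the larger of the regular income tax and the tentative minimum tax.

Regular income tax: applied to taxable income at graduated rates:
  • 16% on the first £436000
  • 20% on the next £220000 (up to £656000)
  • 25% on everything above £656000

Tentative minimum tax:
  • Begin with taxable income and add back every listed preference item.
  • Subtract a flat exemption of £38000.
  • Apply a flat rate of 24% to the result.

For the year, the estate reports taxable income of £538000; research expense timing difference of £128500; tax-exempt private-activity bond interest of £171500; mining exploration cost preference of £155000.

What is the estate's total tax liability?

£229200

Regular income tax:
  £436000 × 16% = £69760
  £102000 × 20% = £20400
  → £90160

Tentative minimum tax:
  Adjusted income: £538000 + £128500 + £171500 + £155000 = £993000
  Less exemption £38000 → base £955000
  £955000 × 24% = £229200

£229200 > £90160, so the tentative minimum tax is the binding amount.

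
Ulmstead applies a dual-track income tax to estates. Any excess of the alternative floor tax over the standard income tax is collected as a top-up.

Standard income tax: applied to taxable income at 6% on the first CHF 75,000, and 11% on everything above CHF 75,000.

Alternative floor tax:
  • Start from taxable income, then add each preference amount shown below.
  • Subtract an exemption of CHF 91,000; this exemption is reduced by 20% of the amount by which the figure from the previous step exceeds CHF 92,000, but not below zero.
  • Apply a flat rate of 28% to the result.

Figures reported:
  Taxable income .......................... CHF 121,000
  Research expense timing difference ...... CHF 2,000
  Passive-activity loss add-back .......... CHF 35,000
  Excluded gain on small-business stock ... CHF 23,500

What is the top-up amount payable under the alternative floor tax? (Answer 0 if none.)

CHF 20,792

Alternative floor tax:
  Adjusted income: CHF 121,000 + CHF 2,000 + CHF 35,000 + CHF 23,500 = CHF 181,500
  Exemption: CHF 91,000 − 20% × (CHF 181,500 − CHF 92,000) = CHF 91,000 − CHF 17,900 = CHF 73,100
  Base: CHF 181,500 − CHF 73,100 = CHF 108,400
  CHF 108,400 × 28% = CHF 30,352

Standard income tax:
  CHF 75,000 × 6% = CHF 4,500
  CHF 46,000 × 11% = CHF 5,060
  → CHF 9,560

Excess of alternative floor tax over standard income tax: CHF 30,352 − CHF 9,560 = CHF 20,792.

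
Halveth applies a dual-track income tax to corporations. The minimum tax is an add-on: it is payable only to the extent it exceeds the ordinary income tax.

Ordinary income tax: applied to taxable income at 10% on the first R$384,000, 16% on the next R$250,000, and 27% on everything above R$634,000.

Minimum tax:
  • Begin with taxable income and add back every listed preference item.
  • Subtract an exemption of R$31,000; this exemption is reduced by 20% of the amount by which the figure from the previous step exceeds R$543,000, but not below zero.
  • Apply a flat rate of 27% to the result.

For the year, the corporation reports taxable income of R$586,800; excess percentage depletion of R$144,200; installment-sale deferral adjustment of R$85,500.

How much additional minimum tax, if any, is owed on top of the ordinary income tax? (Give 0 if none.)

R$149,607

Ordinary income tax:
  R$384,000 × 10% = R$38,400
  R$202,800 × 16% = R$32,448
  → R$70,848

Minimum tax:
  Adjusted income: R$586,800 + R$144,200 + R$85,500 = R$816,500
  Exemption: 20% × (R$816,500 − R$543,000) = R$54,700 ≥ R$31,000, so the exemption is fully phased out
  Base: R$816,500 − R$0 = R$816,500
  R$816,500 × 27% = R$220,455

Excess of minimum tax over ordinary income tax: R$220,455 − R$70,848 = R$149,607.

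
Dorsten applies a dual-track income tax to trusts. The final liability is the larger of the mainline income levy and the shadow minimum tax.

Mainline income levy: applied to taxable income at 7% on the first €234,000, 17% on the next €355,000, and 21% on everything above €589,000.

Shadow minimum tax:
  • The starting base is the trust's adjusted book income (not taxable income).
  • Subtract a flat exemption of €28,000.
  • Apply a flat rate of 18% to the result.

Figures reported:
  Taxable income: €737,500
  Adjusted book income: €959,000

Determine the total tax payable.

Shadow minimum tax:
  Base (adjusted book income): €959,000
  Less exemption €28,000 → base €931,000
  €931,000 × 18% = €167,580

Mainline income levy:
  €234,000 × 7% = €16,380
  €355,000 × 17% = €60,350
  €148,500 × 21% = €31,185
  → €107,915

€167,580 > €107,915, so the shadow minimum tax is the binding amount.

€167,580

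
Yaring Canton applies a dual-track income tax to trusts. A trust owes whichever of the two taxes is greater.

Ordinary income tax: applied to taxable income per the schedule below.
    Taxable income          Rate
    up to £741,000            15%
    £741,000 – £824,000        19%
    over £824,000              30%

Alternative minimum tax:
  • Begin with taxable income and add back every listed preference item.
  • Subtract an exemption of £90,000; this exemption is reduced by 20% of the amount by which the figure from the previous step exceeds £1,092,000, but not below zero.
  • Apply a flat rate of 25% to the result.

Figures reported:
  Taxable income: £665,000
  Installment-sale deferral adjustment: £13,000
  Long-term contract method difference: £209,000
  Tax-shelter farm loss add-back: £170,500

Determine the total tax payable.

Alternative minimum tax:
  Adjusted income: £665,000 + £13,000 + £209,000 + £170,500 = £1,057,500
  Exemption: £1,057,500 ≤ £1,092,000, so full £90,000 applies
  Base: £1,057,500 − £90,000 = £967,500
  £967,500 × 25% = £241,875

Ordinary income tax:
  £665,000 × 15% = £99,750

£241,875 > £99,750, so the alternative minimum tax is the binding amount.

£241,875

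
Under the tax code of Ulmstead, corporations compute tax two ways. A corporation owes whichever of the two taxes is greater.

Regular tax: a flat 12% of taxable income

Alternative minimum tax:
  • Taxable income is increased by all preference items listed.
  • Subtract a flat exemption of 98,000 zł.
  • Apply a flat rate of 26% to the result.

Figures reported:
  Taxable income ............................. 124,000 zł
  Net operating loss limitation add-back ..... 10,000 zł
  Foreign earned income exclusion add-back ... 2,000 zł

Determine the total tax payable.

14,880 zł

Regular tax:
  124,000 zł × 12% = 14,880 zł

Alternative minimum tax:
  Adjusted income: 124,000 zł + 10,000 zł + 2,000 zł = 136,000 zł
  Less exemption 98,000 zł → base 38,000 zł
  38,000 zł × 26% = 9,880 zł

14,880 zł > 9,880 zł, so the regular tax governs.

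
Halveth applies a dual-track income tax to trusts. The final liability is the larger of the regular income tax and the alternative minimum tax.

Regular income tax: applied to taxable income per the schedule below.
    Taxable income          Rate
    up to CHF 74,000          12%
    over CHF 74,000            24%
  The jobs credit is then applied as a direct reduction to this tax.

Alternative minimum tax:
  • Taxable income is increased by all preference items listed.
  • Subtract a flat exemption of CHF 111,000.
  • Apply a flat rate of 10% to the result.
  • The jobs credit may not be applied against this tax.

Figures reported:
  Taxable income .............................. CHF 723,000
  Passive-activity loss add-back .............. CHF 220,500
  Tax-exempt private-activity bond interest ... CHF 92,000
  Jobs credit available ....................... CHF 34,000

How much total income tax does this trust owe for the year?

CHF 130,640

Regular income tax:
  CHF 74,000 × 12% = CHF 8,880
  CHF 649,000 × 24% = CHF 155,760
  → CHF 164,640
  Less jobs credit CHF 34,000 → CHF 130,640

Alternative minimum tax:
  Adjusted income: CHF 723,000 + CHF 220,500 + CHF 92,000 = CHF 1,035,500
  Less exemption CHF 111,000 → base CHF 924,500
  CHF 924,500 × 10% = CHF 92,450

CHF 130,640 > CHF 92,450, so the regular income tax governs.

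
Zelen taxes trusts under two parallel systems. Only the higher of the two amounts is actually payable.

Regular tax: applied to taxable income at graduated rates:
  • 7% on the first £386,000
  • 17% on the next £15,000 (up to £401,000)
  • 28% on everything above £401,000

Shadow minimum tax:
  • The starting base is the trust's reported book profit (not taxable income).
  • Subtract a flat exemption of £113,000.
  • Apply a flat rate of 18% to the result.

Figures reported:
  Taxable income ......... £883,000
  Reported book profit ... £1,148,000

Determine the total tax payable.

£186,300

Regular tax:
  £386,000 × 7% = £27,020
  £15,000 × 17% = £2,550
  £482,000 × 28% = £134,960
  → £164,530

Shadow minimum tax:
  Base (reported book profit): £1,148,000
  Less exemption £113,000 → base £1,035,000
  £1,035,000 × 18% = £186,300

£186,300 > £164,530, so the shadow minimum tax is the binding amount.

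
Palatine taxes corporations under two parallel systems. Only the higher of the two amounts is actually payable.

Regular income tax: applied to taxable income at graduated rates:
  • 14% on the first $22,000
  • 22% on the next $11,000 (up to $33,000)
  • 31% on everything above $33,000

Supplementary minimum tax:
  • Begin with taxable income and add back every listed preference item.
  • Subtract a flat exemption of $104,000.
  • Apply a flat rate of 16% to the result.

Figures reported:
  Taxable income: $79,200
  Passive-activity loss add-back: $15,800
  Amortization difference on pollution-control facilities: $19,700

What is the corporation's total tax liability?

$19,822

Supplementary minimum tax:
  Adjusted income: $79,200 + $15,800 + $19,700 = $114,700
  Less exemption $104,000 → base $10,700
  $10,700 × 16% = $1,712

Regular income tax:
  $22,000 × 14% = $3,080
  $11,000 × 22% = $2,420
  $46,200 × 31% = $14,322
  → $19,822

$19,822 > $1,712, so the regular income tax governs.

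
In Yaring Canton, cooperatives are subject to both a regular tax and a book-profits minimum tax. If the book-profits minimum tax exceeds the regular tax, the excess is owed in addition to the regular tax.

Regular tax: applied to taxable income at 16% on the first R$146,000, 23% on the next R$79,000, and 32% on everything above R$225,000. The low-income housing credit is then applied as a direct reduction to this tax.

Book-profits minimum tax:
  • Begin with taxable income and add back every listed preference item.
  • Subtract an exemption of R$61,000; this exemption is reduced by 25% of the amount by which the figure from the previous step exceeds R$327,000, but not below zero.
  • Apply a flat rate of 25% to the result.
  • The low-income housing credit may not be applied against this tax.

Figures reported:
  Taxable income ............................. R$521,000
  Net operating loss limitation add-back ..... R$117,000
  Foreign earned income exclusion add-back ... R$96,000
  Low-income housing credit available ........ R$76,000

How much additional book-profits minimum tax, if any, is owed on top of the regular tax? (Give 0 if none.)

R$123,250

Regular tax:
  R$146,000 × 16% = R$23,360
  R$79,000 × 23% = R$18,170
  R$296,000 × 32% = R$94,720
  → R$136,250
  Less low-income housing credit R$76,000 → R$60,250

Book-profits minimum tax:
  Adjusted income: R$521,000 + R$117,000 + R$96,000 = R$734,000
  Exemption: 25% × (R$734,000 − R$327,000) = R$101,750 ≥ R$61,000, so the exemption is fully phased out
  Base: R$734,000 − R$0 = R$734,000
  R$734,000 × 25% = R$183,500

Excess of book-profits minimum tax over regular tax: R$183,500 − R$60,250 = R$123,250.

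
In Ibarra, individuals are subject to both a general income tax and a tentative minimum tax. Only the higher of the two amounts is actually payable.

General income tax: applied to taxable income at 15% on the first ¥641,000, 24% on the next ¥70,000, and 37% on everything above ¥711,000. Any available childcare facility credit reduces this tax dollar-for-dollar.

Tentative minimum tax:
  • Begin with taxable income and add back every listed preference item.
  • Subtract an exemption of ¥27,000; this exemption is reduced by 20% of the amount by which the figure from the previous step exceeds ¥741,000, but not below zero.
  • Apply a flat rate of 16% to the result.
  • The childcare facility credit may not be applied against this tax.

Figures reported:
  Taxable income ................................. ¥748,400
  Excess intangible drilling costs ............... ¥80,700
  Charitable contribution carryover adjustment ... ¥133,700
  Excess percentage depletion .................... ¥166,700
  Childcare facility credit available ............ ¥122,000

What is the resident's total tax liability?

¥180,720

Tentative minimum tax:
  Adjusted income: ¥748,400 + ¥80,700 + ¥133,700 + ¥166,700 = ¥1,129,500
  Exemption: 20% × (¥1,129,500 − ¥741,000) = ¥77,700 ≥ ¥27,000, so the exemption is fully phased out
  Base: ¥1,129,500 − ¥0 = ¥1,129,500
  ¥1,129,500 × 16% = ¥180,720

General income tax:
  ¥641,000 × 15% = ¥96,150
  ¥70,000 × 24% = ¥16,800
  ¥37,400 × 37% = ¥13,838
  → ¥126,788
  Less childcare facility credit ¥122,000 → ¥4,788

¥180,720 > ¥4,788, so the tentative minimum tax is the binding amount.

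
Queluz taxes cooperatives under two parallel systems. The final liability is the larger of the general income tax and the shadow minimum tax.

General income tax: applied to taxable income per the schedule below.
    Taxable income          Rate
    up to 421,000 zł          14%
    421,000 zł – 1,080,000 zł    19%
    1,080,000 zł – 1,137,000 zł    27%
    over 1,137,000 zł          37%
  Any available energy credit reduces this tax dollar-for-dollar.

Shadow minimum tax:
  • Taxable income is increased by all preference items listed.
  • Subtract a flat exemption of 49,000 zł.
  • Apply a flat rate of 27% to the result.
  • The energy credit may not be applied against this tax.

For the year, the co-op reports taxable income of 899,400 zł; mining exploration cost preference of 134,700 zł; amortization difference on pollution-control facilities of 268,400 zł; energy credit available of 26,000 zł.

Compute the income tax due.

General income tax:
  421,000 zł × 14% = 58,940 zł
  478,400 zł × 19% = 90,896 zł
  → 149,836 zł
  Less energy credit 26,000 zł → 123,836 zł

Shadow minimum tax:
  Adjusted income: 899,400 zł + 134,700 zł + 268,400 zł = 1,302,500 zł
  Less exemption 49,000 zł → base 1,253,500 zł
  1,253,500 zł × 27% = 338,445 zł

338,445 zł > 123,836 zł, so the shadow minimum tax is the binding amount.

338,445 zł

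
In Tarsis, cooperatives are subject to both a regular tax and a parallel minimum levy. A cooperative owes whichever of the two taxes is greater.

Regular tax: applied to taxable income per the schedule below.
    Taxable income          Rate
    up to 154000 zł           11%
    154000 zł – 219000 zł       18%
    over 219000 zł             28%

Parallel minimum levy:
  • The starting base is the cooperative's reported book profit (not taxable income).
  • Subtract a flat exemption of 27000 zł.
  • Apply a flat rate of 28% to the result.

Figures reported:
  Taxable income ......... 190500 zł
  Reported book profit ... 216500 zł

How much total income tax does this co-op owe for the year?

Parallel minimum levy:
  Base (reported book profit): 216500 zł
  Less exemption 27000 zł → base 189500 zł
  189500 zł × 28% = 53060 zł

Regular tax:
  154000 zł × 11% = 16940 zł
  36500 zł × 18% = 6570 zł
  → 23510 zł

53060 zł > 23510 zł, so the parallel minimum levy is the binding amount.

53060 zł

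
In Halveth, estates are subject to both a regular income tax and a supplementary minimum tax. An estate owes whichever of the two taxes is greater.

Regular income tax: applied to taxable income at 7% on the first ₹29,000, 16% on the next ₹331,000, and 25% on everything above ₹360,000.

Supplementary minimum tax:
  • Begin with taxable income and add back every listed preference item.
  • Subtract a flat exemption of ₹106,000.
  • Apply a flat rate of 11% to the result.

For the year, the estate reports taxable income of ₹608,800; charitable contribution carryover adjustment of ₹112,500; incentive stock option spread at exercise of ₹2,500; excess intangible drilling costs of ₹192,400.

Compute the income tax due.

₹117,190

Regular income tax:
  ₹29,000 × 7% = ₹2,030
  ₹331,000 × 16% = ₹52,960
  ₹248,800 × 25% = ₹62,200
  → ₹117,190

Supplementary minimum tax:
  Adjusted income: ₹608,800 + ₹112,500 + ₹2,500 + ₹192,400 = ₹916,200
  Less exemption ₹106,000 → base ₹810,200
  ₹810,200 × 11% = ₹89,122

₹117,190 > ₹89,122, so the regular income tax governs.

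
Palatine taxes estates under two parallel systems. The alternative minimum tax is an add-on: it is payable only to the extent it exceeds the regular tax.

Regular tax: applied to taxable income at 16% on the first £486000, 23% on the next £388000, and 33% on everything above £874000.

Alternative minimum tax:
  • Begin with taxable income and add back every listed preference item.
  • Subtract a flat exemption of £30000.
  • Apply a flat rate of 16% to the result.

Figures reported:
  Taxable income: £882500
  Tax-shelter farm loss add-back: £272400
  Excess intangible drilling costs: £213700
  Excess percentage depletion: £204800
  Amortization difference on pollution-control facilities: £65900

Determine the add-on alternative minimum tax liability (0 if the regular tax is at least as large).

Alternative minimum tax:
  Adjusted income: £882500 + £272400 + £213700 + £204800 + £65900 = £1639300
  Less exemption £30000 → base £1609300
  £1609300 × 16% = £257488

Regular tax:
  £486000 × 16% = £77760
  £388000 × 23% = £89240
  £8500 × 33% = £2805
  → £169805

Excess of alternative minimum tax over regular tax: £257488 − £169805 = £87683.

£87683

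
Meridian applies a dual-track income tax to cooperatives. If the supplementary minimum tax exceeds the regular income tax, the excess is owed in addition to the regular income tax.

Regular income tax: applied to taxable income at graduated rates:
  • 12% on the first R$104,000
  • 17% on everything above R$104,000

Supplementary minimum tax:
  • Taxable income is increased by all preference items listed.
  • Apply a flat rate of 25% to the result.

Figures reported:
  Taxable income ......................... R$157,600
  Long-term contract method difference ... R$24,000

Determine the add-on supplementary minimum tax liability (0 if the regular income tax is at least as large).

R$23,808

Regular income tax:
  R$104,000 × 12% = R$12,480
  R$53,600 × 17% = R$9,112
  → R$21,592

Supplementary minimum tax:
  Adjusted income: R$157,600 + R$24,000 = R$181,600
  R$181,600 × 25% = R$45,400

Excess of supplementary minimum tax over regular income tax: R$45,400 − R$21,592 = R$23,808.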